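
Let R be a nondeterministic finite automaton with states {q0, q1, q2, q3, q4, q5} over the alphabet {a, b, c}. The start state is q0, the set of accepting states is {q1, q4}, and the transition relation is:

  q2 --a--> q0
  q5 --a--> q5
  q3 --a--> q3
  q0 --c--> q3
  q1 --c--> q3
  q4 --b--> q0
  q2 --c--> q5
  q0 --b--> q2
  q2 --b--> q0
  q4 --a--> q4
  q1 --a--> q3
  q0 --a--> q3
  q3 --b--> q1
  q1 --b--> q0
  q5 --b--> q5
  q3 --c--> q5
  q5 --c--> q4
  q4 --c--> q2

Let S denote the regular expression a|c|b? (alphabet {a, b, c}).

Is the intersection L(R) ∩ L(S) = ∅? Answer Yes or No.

Converting the expression S to a DFA (subset construction, then merging equivalent states) gives the minimal DFA with states {s0, s1, s2}, start state s0, accepting states {s0, s1} and transitions s0: a→s1, b→s1, c→s1; s1: a→s2, b→s2, c→s2; s2: a→s2, b→s2, c→s2.
Exploring the product automaton R × S from the start pair (q0, s0), following both machines on each input symbol, reaches 9 state pairs: (q0, s0), (q3, s1), (q2, s1), (q3, s2), (q1, s2), (q5, s2), (q0, s2), (q4, s2), (q2, s2).
R accepts in {q1, q4} and S accepts in {s0, s1}; no reachable pair has both components accepting, so no string drives both machines to acceptance simultaneously and L(R) ∩ L(S) = ∅.
So no string is accepted by both, and the intersection is empty.

Yes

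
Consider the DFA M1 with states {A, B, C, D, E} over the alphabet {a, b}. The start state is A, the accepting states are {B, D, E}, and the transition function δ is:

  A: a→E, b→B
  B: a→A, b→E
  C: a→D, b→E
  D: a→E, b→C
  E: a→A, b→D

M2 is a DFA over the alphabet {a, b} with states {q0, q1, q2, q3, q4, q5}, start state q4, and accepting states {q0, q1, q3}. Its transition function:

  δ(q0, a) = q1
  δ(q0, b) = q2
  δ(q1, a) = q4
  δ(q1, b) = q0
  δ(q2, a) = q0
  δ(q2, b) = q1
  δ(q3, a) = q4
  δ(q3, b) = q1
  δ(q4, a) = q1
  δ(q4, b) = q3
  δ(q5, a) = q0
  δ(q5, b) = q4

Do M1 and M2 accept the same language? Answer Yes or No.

Exploring the product automaton M1 × M2 from the start pair (A, q4), following both machines on each input symbol, reaches 5 state pairs: (A, q4), (E, q1), (B, q3), (D, q0), (C, q2).
M1 accepts in {B, D, E} and M2 accepts in {q0, q1, q3}. In every reachable pair the two components are either both accepting — (E, q1), (B, q3), (D, q0) — or both non-accepting, so no string is accepted by exactly one of the machines: L(M1) \ L(M2) and L(M2) \ L(M1) are both empty.
Hence every string is accepted by M1 iff it is accepted by M2, and the two languages coincide.

Yes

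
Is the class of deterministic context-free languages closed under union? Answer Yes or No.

No

{aⁿbⁿ : n≥0} and {aⁿb²ⁿ : n≥0} are each accepted by a deterministic PDA (push the a's; pop one per b, respectively one per two b's), but their union U is not. Suppose a DPDA M accepted U. Being deterministic, M has a single run on aⁿb²ⁿ, and since aⁿbⁿ ∈ U that run passes through an accepting configuration right after consuming the prefix aⁿbⁿ and then goes on to accept again after n more b's. Build an ordinary (nondeterministic) PDA M′ that simulates M on a's and b's and, at any moment when M is in an accepting state, may switch to a second mode in which it reads only c's, feeding each c to M as a b; M′ accepts when M does. Then M′ accepts aⁱbʲcᵏ (k≥1) exactly when both aⁱbʲ ∈ U and aⁱbʲ⁺ᵏ ∈ U, and checking the four cases (i=j or j=2i, combined with j+k=i or j+k=2i) leaves only i=j=k: so L(M′) ∩ a*b*c⁺ = {aⁿbⁿcⁿ : n≥1} would be context-free, which it is not (pumping lemma) — contradiction. (The union is an unambiguous CFL; it is determinism, not unambiguity, that fails.)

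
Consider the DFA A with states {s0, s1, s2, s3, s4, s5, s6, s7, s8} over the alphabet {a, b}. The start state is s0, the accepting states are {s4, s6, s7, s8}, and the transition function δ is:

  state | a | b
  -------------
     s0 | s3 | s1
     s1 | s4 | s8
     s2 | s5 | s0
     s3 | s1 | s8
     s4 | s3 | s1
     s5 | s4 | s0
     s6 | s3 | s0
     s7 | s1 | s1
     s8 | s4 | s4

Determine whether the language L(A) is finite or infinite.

State s1 is reachable from the start and can reach an accepting state, and it lies on the cycle s1 → s8 → s4 → s1.
Traversing that cycle any number of times yields accepted strings of unbounded length, so the language is infinite.

infinite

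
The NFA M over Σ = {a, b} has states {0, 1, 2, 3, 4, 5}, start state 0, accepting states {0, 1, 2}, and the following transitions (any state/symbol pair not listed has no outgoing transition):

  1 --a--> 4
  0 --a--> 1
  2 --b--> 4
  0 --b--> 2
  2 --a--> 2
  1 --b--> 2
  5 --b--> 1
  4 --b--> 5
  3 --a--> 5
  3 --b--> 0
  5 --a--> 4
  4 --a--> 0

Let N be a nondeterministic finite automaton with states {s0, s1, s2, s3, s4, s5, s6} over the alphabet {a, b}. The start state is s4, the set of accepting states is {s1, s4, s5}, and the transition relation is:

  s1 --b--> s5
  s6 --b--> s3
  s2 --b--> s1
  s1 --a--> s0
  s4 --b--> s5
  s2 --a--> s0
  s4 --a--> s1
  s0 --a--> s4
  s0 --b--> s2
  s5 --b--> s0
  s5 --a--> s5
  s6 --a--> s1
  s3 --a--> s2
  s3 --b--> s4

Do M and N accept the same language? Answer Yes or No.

Yes

Exploring the product automaton M × N from the start pair (0, s4), following both machines on each input symbol, reaches 5 state pairs: (0, s4), (1, s1), (2, s5), (4, s0), (5, s2).
M accepts in {0, 1, 2} and N accepts in {s1, s4, s5}. In every reachable pair the two components are either both accepting — (0, s4), (1, s1), (2, s5) — or both non-accepting, so no string is accepted by exactly one of the machines: L(M) \ L(N) and L(N) \ L(M) are both empty.
Hence every string is accepted by M iff it is accepted by N, and the two languages coincide.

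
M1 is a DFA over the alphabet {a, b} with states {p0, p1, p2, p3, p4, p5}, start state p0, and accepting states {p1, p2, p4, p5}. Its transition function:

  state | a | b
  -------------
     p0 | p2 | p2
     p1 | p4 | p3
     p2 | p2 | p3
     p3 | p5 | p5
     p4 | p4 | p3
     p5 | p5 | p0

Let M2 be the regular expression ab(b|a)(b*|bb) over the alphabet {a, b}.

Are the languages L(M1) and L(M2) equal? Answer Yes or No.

The string a is accepted by M1 but rejected by M2.
So L(M1) ≠ L(M2).

No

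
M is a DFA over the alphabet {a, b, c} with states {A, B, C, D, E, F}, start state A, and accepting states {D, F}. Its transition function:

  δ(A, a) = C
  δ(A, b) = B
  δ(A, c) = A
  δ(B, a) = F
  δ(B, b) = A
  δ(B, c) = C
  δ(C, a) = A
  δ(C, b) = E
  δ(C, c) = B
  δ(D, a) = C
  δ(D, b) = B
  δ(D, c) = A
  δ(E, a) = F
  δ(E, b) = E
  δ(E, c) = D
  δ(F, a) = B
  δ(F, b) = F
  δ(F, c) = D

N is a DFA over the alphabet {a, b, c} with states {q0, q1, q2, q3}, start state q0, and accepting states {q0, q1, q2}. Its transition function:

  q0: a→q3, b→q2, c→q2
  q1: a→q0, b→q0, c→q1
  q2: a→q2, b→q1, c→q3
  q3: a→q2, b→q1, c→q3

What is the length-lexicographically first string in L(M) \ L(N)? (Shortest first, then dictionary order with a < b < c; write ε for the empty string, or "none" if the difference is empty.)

The string bac is accepted by M but not by N.
No shorter string lies in the difference, and bac is the lexicographically first length-3 string in L(M) \ L(N).

bac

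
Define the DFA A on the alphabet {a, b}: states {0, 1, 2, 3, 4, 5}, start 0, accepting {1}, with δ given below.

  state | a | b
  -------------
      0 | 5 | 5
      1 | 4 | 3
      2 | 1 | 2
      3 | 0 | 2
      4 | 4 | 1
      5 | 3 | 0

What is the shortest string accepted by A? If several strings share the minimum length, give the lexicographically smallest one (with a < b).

aaba

A breadth-first search from 0 reaches an accepting state first via the path 0 → 5 → 3 → 2 → 1 on input aaba.
No string of length < 4 is accepted (BFS exhausts all shorter strings without reaching an accepting state), and aaba is the lexicographically least accepting string of length 4.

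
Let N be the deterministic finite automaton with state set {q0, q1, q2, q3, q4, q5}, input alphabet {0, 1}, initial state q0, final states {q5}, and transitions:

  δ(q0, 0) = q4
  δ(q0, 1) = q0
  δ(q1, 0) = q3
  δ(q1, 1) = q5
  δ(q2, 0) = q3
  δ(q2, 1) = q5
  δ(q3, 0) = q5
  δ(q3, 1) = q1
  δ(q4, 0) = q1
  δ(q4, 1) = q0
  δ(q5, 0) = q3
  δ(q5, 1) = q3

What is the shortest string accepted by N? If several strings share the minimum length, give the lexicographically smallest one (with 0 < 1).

A breadth-first search from q0 reaches an accepting state first via the path q0 → q4 → q1 → q5 on input 001.
No string of length < 3 is accepted (BFS exhausts all shorter strings without reaching an accepting state), and 001 is the lexicographically least accepting string of length 3.

001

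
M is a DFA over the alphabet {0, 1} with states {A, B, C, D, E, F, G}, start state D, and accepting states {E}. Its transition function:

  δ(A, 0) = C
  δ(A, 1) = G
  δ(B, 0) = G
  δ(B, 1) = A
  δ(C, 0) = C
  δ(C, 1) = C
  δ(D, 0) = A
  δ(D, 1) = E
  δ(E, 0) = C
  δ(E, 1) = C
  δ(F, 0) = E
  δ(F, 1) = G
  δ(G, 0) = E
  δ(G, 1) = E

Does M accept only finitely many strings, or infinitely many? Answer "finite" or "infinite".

finite

The useful states (reachable from D and able to reach an accepting state) are {A, D, E, G}.
Restricted to these states the transition graph has no cycle, so every accepting path has bounded length and L is finite.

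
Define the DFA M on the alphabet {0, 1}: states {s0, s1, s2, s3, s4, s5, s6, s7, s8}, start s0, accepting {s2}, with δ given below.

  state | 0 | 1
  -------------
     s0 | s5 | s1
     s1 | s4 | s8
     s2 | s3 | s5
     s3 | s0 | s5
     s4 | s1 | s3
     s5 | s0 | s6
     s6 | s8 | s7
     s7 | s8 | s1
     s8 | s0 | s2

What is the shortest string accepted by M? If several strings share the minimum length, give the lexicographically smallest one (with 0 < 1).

A breadth-first search from s0 reaches an accepting state first via the path s0 → s1 → s8 → s2 on input 111.
No string of length < 3 is accepted (BFS exhausts all shorter strings without reaching an accepting state), and 111 is the lexicographically least accepting string of length 3.

111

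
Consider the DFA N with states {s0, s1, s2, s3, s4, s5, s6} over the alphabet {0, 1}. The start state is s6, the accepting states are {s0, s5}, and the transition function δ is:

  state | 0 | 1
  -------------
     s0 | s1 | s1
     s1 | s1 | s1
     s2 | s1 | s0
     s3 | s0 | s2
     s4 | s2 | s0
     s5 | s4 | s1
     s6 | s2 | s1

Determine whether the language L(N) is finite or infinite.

finite

The useful states (reachable from s6 and able to reach an accepting state) are {s0, s2, s6}.
Restricted to these states the transition graph has no cycle, so every accepting path has bounded length and L is finite.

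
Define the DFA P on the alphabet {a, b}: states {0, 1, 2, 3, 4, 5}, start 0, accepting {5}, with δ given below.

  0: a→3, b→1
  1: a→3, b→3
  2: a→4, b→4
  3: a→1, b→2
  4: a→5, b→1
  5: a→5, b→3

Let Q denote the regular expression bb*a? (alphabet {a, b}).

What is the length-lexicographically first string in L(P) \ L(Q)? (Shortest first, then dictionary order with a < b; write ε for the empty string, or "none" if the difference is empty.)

The string abaa is accepted by P but not by Q.
No shorter string lies in the difference, and abaa is the lexicographically first length-4 string in L(P) \ L(Q).

abaa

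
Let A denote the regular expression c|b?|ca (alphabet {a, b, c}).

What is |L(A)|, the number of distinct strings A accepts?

4

The expression has no Kleene star, so L(A) is finite. Expanding the alternatives gives {ε, b, c, ca}.
That is 1 of length 0, 2 of length 1, 1 of length 2: 4 strings in all.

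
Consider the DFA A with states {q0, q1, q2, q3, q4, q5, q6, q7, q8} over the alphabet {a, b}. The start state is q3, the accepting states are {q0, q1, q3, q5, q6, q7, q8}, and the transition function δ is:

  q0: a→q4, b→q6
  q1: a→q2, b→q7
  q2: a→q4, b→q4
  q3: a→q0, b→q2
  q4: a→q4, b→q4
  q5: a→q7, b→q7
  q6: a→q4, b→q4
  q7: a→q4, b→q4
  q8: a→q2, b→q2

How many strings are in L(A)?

The useful subgraph on states {q0, q3, q6} is acyclic, so L(A) is finite; the longest accepting path visits 3 useful states, giving maximum string length 2.
Counting accepting paths from q3 by length: 1 of length 0, 1 of length 1, 1 of length 2. Total 3.

3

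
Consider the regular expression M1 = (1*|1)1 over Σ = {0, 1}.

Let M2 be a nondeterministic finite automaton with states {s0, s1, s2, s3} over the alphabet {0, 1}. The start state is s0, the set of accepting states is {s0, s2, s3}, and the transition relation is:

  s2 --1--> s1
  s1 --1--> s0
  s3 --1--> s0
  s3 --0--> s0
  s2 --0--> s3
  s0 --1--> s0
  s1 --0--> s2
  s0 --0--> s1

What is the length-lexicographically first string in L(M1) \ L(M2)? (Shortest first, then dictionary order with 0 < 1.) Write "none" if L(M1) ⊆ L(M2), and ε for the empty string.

Converting the expression M1 to a DFA (subset construction, then merging equivalent states) gives the minimal DFA with states {r0, r1, r2}, start state r0, accepting states {r2} and transitions r0: 0→r1, 1→r2; r1: 0→r1, 1→r1; r2: 0→r1, 1→r2.
Exploring the product automaton M1 × M2 from the start pair (r0, s0), following both machines on each input symbol, reaches 6 state pairs: (r0, s0), (r1, s1), (r2, s0), (r1, s2), (r1, s0), (r1, s3).
M1 accepts in {r2} and M2 accepts in {s0, s2, s3}. The reachable pairs whose M1-component is accepting are (r2, s0); in each of them the M2-component is accepting too, so the product for L(M1) \ L(M2) (M1-component accepting, M2-component rejecting) has no reachable accepting pair and the difference is empty.
So every string accepted by M1 is also accepted by M2: L(M1) \ L(M2) = ∅ and there is no such string.

none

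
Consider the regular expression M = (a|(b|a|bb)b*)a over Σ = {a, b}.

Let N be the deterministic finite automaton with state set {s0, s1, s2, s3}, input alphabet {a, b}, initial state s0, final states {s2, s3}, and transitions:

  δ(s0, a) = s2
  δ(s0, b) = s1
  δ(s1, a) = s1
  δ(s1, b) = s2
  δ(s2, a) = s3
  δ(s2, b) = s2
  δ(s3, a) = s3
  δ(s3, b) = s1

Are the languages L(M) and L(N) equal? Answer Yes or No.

The string ba is accepted by M but rejected by N.
So L(M) ≠ L(N).

No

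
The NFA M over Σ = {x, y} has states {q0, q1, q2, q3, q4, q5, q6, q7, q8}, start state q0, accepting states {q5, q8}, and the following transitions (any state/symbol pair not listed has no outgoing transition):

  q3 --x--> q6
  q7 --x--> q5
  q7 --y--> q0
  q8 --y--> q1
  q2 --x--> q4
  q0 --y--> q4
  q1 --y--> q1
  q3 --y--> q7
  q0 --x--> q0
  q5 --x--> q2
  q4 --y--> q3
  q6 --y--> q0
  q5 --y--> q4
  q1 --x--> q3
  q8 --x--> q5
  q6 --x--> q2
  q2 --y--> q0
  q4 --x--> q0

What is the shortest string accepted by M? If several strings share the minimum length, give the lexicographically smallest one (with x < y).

yyyx

A breadth-first search from q0 reaches an accepting state first via the path q0 → q4 → q3 → q7 → q5 on input yyyx.
No string of length < 4 is accepted (BFS exhausts all shorter strings without reaching an accepting state), and yyyx is the lexicographically least accepting string of length 4.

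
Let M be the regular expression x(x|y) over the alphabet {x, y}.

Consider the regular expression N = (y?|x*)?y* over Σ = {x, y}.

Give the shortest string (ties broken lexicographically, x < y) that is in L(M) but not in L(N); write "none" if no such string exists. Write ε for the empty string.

none

Converting the expression M to a DFA (subset construction, then merging equivalent states) gives the minimal DFA with states {m0, m1, m2, m3}, start state m0, accepting states {m3} and transitions m0: x→m1, y→m2; m1: x→m3, y→m3; m2: x→m2, y→m2; m3: x→m2, y→m2.
Converting the expression N to a DFA (subset construction, then merging equivalent states) gives the minimal DFA with states {n0, n1, n2}, start state n0, accepting states {n0, n1} and transitions n0: x→n0, y→n1; n1: x→n2, y→n1; n2: x→n2, y→n2.
Exploring the product automaton M × N from the start pair (m0, n0), following both machines on each input symbol, reaches 7 state pairs: (m0, n0), (m1, n0), (m2, n1), (m3, n0), (m3, n1), (m2, n2), (m2, n0).
M accepts in {m3} and N accepts in {n0, n1}. The reachable pairs whose M-component is accepting are (m3, n0), (m3, n1); in each of them the N-component is accepting too, so the product for L(M) \ L(N) (M-component accepting, N-component rejecting) has no reachable accepting pair and the difference is empty.
So every string accepted by M is also accepted by N: L(M) \ L(N) = ∅ and there is no such string.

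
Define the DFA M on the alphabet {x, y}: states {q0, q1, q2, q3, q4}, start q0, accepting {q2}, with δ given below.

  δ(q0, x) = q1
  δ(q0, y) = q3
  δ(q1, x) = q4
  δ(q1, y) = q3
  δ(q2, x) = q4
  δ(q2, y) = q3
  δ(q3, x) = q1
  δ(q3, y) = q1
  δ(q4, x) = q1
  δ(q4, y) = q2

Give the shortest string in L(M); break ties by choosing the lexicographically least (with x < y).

xxy

A breadth-first search from q0 reaches an accepting state first via the path q0 → q1 → q4 → q2 on input xxy.
No string of length < 3 is accepted (BFS exhausts all shorter strings without reaching an accepting state), and xxy is the lexicographically least accepting string of length 3.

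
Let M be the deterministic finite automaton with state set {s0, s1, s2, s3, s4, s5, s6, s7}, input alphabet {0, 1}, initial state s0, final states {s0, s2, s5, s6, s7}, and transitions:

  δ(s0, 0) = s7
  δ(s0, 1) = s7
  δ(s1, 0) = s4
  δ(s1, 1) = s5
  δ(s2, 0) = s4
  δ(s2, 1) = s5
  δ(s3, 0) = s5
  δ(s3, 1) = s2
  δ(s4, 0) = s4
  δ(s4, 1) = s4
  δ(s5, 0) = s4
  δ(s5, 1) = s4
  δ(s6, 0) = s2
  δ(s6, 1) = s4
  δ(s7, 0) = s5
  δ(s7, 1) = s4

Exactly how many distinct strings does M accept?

The useful subgraph on states {s0, s5, s7} is acyclic, so L(M) is finite; the longest accepting path visits 3 useful states, giving maximum string length 2.
Counting accepting paths from s0 by length: 1 of length 0, 2 of length 1, 2 of length 2. Total 5.

5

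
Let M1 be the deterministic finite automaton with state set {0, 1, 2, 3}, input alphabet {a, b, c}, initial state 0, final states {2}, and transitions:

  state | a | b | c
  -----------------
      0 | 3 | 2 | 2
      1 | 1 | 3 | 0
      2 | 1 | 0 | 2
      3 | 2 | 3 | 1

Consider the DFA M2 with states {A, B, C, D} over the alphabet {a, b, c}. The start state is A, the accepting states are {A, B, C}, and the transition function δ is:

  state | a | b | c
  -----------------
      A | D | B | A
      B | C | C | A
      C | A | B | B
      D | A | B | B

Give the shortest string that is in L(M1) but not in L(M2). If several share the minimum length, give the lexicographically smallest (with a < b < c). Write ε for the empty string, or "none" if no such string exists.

The string bbaa is accepted by M1 but not by M2.
No shorter string lies in the difference, and bbaa is the lexicographically first length-4 string in L(M1) \ L(M2).

bbaa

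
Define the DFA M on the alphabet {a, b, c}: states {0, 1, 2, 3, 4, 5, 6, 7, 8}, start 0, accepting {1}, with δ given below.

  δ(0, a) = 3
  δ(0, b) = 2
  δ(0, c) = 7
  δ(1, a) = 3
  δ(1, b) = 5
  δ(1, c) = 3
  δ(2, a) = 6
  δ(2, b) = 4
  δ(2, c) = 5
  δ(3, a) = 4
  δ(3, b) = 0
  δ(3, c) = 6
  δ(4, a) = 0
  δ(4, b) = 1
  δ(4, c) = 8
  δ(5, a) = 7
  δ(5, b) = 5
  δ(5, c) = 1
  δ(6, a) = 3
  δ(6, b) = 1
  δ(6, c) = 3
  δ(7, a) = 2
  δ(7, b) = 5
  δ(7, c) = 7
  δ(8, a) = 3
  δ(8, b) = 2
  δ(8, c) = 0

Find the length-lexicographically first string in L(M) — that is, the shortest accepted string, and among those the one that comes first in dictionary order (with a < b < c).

aab

A breadth-first search from 0 reaches an accepting state first via the path 0 → 3 → 4 → 1 on input aab.
No string of length < 3 is accepted (BFS exhausts all shorter strings without reaching an accepting state), and aab is the lexicographically least accepting string of length 3.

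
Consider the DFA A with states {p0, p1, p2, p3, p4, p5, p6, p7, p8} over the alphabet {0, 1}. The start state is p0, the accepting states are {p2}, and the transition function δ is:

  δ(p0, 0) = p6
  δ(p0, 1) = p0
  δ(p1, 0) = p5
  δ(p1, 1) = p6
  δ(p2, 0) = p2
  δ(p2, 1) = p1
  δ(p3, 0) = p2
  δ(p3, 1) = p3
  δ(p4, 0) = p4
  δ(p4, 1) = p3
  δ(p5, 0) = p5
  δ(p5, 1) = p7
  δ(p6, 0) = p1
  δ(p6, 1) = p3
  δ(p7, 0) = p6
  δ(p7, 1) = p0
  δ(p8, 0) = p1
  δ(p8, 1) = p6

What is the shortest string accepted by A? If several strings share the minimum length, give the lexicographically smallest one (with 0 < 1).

A breadth-first search from p0 reaches an accepting state first via the path p0 → p6 → p3 → p2 on input 010.
No string of length < 3 is accepted (BFS exhausts all shorter strings without reaching an accepting state), and 010 is the lexicographically least accepting string of length 3.

010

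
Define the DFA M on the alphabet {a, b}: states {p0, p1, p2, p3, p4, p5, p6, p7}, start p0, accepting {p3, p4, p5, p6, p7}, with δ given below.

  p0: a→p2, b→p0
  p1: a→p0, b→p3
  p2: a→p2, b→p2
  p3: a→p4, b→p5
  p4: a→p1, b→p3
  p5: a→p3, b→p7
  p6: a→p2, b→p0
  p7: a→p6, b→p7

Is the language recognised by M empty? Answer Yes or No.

The states reachable from the start state are {p0, p2}.
None of the accepting states {p3, p4, p5, p6, p7} is reachable, so no string is accepted and L(M) = ∅.

Yes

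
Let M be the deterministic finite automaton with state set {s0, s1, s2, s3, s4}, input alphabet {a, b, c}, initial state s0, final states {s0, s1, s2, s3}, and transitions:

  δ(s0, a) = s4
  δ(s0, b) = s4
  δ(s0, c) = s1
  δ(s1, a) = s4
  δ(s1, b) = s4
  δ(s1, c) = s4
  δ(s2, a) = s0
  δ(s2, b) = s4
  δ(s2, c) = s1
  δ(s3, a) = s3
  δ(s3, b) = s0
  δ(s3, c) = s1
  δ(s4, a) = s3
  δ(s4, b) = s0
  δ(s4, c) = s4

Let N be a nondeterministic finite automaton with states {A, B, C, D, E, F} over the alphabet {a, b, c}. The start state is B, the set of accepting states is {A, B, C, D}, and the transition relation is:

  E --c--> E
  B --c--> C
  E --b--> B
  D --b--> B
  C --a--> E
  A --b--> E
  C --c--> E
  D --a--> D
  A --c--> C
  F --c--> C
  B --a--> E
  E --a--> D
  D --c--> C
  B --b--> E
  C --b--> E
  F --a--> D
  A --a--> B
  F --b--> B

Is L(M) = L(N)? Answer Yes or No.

Exploring the product automaton M × N from the start pair (s0, B), following both machines on each input symbol, reaches 4 state pairs: (s0, B), (s4, E), (s1, C), (s3, D).
M accepts in {s0, s1, s2, s3} and N accepts in {A, B, C, D}. In every reachable pair the two components are either both accepting — (s0, B), (s1, C), (s3, D) — or both non-accepting, so no string is accepted by exactly one of the machines: L(M) \ L(N) and L(N) \ L(M) are both empty.
Hence every string is accepted by M iff it is accepted by N, and the two languages coincide.

Yes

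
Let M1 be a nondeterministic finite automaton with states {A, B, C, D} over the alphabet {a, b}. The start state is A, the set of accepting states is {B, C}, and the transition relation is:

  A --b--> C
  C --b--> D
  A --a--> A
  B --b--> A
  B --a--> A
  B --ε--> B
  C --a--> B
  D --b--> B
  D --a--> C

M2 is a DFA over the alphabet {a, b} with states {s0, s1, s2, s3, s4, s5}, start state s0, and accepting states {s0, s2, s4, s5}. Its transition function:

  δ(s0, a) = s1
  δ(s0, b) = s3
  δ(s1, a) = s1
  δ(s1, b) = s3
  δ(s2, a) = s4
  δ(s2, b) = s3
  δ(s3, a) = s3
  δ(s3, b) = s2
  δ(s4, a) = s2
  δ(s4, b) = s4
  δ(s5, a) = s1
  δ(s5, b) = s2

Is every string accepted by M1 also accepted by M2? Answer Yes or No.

No

The string b is in L(M1) but not in L(M2).
So L(M1) ⊄ L(M2).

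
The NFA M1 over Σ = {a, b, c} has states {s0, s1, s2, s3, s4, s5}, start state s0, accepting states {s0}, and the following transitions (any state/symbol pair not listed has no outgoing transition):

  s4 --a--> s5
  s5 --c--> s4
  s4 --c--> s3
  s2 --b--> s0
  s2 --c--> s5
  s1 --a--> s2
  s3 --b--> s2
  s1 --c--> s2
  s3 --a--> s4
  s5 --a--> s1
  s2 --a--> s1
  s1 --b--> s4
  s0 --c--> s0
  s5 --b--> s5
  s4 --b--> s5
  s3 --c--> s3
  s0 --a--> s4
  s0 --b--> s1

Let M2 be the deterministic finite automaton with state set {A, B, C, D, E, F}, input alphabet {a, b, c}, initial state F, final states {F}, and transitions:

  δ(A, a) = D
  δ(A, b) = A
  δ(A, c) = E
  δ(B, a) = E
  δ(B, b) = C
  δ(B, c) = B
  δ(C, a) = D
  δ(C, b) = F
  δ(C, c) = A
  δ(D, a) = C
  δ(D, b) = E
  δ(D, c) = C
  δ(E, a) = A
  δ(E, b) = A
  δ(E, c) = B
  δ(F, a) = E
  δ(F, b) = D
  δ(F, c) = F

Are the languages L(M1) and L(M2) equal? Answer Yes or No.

Exploring the product automaton M1 × M2 from the start pair (s0, F), following both machines on each input symbol, reaches 6 state pairs: (s0, F), (s4, E), (s1, D), (s5, A), (s3, B), (s2, C).
M1 accepts in {s0} and M2 accepts in {F}. In every reachable pair the two components are either both accepting — (s0, F) — or both non-accepting, so no string is accepted by exactly one of the machines: L(M1) \ L(M2) and L(M2) \ L(M1) are both empty.
Hence every string is accepted by M1 iff it is accepted by M2, and the two languages coincide.

Yes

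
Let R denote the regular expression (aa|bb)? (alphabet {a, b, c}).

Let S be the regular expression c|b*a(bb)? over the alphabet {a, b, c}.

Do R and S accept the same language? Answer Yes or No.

No

The empty string ε is accepted by R but rejected by S.
So L(R) ≠ L(S).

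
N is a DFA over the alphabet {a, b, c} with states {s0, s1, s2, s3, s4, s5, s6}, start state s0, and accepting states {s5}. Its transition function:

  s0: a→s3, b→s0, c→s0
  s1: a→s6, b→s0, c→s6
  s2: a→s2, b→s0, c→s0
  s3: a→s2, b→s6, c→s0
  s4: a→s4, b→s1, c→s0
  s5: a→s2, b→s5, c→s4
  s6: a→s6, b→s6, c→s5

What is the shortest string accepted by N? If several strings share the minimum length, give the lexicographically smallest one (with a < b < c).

abc

A breadth-first search from s0 reaches an accepting state first via the path s0 → s3 → s6 → s5 on input abc.
No string of length < 3 is accepted (BFS exhausts all shorter strings without reaching an accepting state), and abc is the lexicographically least accepting string of length 3.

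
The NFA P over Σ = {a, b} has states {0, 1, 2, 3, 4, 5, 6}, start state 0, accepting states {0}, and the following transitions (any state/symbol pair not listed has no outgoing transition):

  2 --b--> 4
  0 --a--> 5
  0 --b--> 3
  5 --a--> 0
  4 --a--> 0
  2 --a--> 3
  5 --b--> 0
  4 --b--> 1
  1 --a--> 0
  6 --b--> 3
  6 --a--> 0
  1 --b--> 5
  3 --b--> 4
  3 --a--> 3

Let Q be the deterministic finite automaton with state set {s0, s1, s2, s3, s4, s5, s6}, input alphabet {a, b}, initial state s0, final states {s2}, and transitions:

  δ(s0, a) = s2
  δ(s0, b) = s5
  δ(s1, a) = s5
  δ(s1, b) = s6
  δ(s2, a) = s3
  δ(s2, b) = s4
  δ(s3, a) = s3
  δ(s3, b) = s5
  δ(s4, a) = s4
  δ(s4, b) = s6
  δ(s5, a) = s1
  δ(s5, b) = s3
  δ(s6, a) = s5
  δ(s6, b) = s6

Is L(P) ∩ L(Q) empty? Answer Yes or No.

Exploring the product automaton P × Q from the start pair (0, s0), following both machines on each input symbol, reaches 22 state pairs: (0, s0), (5, s2), (3, s5), (0, s3), (0, s4), (3, s1), (4, s3), (5, s3), (5, s4), (3, s6), (4, s6), (1, s5), (0, s5), (0, s6), (1, s6), (0, s1), (5, s1), (3, s3), (5, s5), (5, s6), (4, s5), (1, s3).
P accepts in {0} and Q accepts in {s2}; no reachable pair has both components accepting, so no string drives both machines to acceptance simultaneously and L(P) ∩ L(Q) = ∅.
So no string is accepted by both, and the intersection is empty.

Yes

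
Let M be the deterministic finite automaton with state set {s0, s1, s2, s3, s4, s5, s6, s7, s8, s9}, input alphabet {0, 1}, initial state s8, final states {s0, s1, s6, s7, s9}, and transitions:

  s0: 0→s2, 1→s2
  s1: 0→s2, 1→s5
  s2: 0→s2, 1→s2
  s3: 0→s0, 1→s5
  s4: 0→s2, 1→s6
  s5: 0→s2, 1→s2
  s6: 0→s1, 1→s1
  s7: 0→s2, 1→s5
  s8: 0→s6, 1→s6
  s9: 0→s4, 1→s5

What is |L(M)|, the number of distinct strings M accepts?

The useful subgraph on states {s1, s6, s8} is acyclic, so L(M) is finite; the longest accepting path visits 3 useful states, giving maximum string length 2.
Counting accepting paths from s8 by length: 2 of length 1, 4 of length 2. Total 6.

6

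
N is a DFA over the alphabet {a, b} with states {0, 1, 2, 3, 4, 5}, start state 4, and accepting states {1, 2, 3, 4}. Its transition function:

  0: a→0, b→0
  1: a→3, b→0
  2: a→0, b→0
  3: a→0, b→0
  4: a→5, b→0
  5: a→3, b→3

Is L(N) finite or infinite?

The useful states (reachable from 4 and able to reach an accepting state) are {3, 4, 5}.
Restricted to these states the transition graph has no cycle, so every accepting path has bounded length and L is finite.

finite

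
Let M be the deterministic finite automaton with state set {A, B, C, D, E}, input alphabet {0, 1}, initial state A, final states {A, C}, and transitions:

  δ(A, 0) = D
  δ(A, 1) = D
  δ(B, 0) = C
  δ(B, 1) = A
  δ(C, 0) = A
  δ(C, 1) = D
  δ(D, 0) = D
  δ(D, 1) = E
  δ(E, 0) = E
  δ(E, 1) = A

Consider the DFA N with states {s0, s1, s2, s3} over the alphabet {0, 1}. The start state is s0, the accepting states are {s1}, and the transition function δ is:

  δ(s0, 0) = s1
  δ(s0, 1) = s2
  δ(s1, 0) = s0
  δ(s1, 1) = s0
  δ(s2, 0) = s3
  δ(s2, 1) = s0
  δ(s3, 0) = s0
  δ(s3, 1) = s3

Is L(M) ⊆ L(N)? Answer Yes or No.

No

The empty string ε is in L(M) but not in L(N).
So L(M) ⊄ L(N).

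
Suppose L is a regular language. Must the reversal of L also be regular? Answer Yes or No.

Reverse every transition of an NFA for L, make the old start state the unique accepting state, and add a fresh start state with ε-moves to the old accepting states; this NFA accepts Lᴿ.
So the regular languages are closed under reversal.

Yes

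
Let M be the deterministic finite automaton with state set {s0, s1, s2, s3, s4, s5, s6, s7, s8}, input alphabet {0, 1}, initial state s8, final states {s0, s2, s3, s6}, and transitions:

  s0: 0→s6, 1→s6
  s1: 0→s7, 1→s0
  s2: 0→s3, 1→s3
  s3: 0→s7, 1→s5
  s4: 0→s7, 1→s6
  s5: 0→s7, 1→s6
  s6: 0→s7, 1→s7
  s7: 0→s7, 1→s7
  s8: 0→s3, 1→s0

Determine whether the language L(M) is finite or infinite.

The useful states (reachable from s8 and able to reach an accepting state) are {s0, s3, s5, s6, s8}.
Restricted to these states the transition graph has no cycle, so every accepting path has bounded length and L is finite.

finite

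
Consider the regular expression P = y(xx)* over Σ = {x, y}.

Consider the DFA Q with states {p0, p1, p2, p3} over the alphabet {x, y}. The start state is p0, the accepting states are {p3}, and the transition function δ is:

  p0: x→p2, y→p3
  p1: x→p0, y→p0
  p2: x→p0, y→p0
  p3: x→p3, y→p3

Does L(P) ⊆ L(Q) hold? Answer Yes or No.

Yes

Converting the expression P to a DFA (subset construction, then merging equivalent states) gives the minimal DFA with states {r0, r1, r2, r3}, start state r0, accepting states {r2} and transitions r0: x→r1, y→r2; r1: x→r1, y→r1; r2: x→r3, y→r1; r3: x→r2, y→r1.
Exploring the product automaton P × Q from the start pair (r0, p0), following both machines on each input symbol, reaches 6 state pairs: (r0, p0), (r1, p2), (r2, p3), (r1, p0), (r3, p3), (r1, p3).
P accepts in {r2} and Q accepts in {p3}. The reachable pairs whose P-component is accepting are (r2, p3); in each of them the Q-component is accepting too, so the product for L(P) \ L(Q) (P-component accepting, Q-component rejecting) has no reachable accepting pair and the difference is empty.
Hence every string in L(P) is also in L(Q).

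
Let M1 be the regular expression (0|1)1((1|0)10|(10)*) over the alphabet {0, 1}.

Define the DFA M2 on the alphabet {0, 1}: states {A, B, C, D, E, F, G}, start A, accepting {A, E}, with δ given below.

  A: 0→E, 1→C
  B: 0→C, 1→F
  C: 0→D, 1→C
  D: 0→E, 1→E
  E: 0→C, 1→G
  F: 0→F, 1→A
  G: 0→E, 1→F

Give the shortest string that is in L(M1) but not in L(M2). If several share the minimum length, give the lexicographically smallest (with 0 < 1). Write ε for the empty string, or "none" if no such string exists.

01

The string 01 is accepted by M1 but not by M2.
No shorter string lies in the difference, and 01 is the lexicographically first length-2 string in L(M1) \ L(M2).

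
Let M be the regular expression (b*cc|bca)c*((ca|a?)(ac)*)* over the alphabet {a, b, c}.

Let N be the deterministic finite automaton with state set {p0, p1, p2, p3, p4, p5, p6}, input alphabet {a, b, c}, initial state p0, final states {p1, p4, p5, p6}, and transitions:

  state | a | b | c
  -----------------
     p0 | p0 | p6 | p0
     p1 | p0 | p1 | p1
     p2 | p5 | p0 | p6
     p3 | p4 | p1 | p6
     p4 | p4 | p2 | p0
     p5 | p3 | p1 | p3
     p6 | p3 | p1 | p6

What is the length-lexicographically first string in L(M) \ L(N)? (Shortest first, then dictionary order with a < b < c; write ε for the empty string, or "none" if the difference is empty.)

cc

The string cc is accepted by M but not by N.
No shorter string lies in the difference, and cc is the lexicographically first length-2 string in L(M) \ L(N).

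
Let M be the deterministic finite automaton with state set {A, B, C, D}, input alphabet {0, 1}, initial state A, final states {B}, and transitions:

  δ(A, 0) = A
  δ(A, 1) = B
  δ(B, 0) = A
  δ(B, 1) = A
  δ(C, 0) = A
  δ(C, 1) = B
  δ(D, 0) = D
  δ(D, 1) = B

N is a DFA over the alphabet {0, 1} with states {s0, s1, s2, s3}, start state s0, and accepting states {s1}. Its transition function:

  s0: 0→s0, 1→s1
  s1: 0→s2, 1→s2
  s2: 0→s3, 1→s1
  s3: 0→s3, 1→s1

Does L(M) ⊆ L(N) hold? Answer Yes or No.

Yes

Exploring the product automaton M × N from the start pair (A, s0), following both machines on each input symbol, reaches 4 state pairs: (A, s0), (B, s1), (A, s2), (A, s3).
M accepts in {B} and N accepts in {s1}. The reachable pairs whose M-component is accepting are (B, s1); in each of them the N-component is accepting too, so the product for L(M) \ L(N) (M-component accepting, N-component rejecting) has no reachable accepting pair and the difference is empty.
Hence every string in L(M) is also in L(N).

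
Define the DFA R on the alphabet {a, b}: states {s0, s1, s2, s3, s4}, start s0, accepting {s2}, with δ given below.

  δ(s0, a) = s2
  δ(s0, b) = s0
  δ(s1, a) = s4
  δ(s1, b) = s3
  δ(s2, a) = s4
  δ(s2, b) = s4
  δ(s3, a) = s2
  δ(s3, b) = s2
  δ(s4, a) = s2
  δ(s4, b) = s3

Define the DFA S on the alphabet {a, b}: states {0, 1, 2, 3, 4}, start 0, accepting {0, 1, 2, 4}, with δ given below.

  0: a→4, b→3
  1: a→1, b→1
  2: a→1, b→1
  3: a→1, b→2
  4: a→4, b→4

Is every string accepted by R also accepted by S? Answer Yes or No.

Exploring the product automaton R × S from the start pair (s0, 0), following both machines on each input symbol, reaches 10 state pairs: (s0, 0), (s2, 4), (s0, 3), (s4, 4), (s2, 1), (s0, 2), (s3, 4), (s4, 1), (s0, 1), (s3, 1).
R accepts in {s2} and S accepts in {0, 1, 2, 4}. The reachable pairs whose R-component is accepting are (s2, 4), (s2, 1); in each of them the S-component is accepting too, so the product for L(R) \ L(S) (R-component accepting, S-component rejecting) has no reachable accepting pair and the difference is empty.
Hence every string in L(R) is also in L(S).

Yes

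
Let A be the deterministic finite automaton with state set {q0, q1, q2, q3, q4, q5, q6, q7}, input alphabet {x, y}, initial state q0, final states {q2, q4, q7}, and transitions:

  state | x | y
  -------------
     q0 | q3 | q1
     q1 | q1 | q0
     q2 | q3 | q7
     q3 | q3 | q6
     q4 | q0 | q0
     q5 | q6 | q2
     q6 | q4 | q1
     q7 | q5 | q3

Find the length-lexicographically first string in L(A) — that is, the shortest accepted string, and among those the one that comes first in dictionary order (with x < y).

xyx

A breadth-first search from q0 reaches an accepting state first via the path q0 → q3 → q6 → q4 on input xyx.
No string of length < 3 is accepted (BFS exhausts all shorter strings without reaching an accepting state), and xyx is the lexicographically least accepting string of length 3.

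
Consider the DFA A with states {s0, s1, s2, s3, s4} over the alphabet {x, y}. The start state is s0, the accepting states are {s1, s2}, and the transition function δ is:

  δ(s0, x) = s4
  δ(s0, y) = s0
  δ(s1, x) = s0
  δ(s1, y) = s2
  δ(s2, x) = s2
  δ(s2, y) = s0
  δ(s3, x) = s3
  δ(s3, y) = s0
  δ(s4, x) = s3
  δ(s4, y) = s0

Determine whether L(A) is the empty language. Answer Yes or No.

Yes

The states reachable from the start state are {s0, s3, s4}.
None of the accepting states {s1, s2} is reachable, so no string is accepted and L(A) = ∅.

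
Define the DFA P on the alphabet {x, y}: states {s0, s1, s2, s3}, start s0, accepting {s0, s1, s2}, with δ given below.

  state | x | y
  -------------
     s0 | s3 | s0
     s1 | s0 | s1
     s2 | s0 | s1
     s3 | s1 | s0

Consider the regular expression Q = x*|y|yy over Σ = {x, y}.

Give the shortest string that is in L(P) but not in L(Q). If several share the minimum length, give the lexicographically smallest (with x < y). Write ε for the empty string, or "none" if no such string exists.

xy

The string xy is accepted by P but not by Q.
No shorter string lies in the difference, and xy is the lexicographically first length-2 string in L(P) \ L(Q).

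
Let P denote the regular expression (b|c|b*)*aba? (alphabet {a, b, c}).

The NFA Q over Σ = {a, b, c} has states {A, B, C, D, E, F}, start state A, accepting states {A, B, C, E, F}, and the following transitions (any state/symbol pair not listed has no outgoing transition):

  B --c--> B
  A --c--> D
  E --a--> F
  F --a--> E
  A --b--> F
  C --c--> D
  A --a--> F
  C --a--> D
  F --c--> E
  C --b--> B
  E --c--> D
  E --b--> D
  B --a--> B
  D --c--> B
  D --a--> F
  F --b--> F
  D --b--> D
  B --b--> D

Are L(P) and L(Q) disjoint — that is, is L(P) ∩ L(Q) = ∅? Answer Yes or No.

The string ab is accepted by both P and Q.
Hence L(P) ∩ L(Q) ≠ ∅.

No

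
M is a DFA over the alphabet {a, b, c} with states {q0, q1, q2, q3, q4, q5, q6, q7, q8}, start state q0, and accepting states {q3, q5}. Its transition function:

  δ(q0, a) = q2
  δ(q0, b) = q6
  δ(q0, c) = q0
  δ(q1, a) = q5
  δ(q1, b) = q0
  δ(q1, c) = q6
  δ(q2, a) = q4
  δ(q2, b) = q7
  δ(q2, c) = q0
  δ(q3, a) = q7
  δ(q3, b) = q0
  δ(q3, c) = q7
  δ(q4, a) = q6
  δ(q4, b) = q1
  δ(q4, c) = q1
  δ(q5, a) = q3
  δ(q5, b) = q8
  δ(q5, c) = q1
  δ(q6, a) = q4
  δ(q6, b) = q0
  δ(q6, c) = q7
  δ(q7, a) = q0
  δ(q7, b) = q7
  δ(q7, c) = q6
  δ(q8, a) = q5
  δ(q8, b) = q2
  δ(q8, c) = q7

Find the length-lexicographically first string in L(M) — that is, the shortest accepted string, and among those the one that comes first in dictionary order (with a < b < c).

aaba

A breadth-first search from q0 reaches an accepting state first via the path q0 → q2 → q4 → q1 → q5 on input aaba.
No string of length < 4 is accepted (BFS exhausts all shorter strings without reaching an accepting state), and aaba is the lexicographically least accepting string of length 4.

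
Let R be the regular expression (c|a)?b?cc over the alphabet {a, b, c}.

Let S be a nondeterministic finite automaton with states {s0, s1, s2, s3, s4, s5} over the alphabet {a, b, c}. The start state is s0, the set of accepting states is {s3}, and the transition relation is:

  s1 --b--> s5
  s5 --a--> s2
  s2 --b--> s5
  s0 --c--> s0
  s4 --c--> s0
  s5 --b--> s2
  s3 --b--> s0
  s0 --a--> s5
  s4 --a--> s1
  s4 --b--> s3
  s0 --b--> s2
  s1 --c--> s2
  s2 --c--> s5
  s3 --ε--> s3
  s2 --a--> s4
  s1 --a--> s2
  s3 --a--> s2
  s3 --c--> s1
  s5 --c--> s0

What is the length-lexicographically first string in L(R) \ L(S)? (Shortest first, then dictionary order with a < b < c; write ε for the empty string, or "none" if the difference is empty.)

cc

The string cc is accepted by R but not by S.
No shorter string lies in the difference, and cc is the lexicographically first length-2 string in L(R) \ L(S).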